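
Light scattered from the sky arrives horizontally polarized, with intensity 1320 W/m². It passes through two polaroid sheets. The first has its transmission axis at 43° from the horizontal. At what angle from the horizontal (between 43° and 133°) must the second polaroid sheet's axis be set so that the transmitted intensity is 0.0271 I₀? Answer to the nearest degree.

I₁ = I₀ cos²(43° − 0°) = I₀ cos²(43°) = 0.5349 I₀.
Need I₂/I₀ = 0.0271, so cos²(θ − 43°) = 0.0271 / 0.5349 = 0.05067.
θ − 43° = arccos(√0.05067) = 77.0°, giving θ ≈ 43 + 77.0 = 120.0°.

θ ≈ 120°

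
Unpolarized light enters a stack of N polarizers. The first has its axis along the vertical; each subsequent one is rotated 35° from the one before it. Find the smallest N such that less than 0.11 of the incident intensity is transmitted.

First polarizer halves the unpolarized light: factor 1/2.
Each further stage multiplies by cos²(35°) = 0.671.
After N polarizers: T = 0.5·0.671^(N−1). Require T < 0.11 ⇒ N−1 > ln(0.11/0.5)/ln(0.671) = 3.80, so N−1 ≥ 4 and N = 5.
Check: N=5 gives T = 0.1014 < 0.11; N=4 gives T = 0.1511.

N = 5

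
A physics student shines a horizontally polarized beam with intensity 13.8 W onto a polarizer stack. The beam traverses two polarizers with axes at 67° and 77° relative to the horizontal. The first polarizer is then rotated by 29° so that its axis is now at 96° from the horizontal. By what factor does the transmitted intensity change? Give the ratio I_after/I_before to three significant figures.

I_new/I_old ≈ 0.0660

Before rotation:
I₁ = I₀ cos²(67° − 0°) = I₀ cos²(67°) = 0.1527 I₀.
I₂ = I₁ cos²(77° − 67°) = 0.1527 I₀ · cos²(10°) = 0.1481 I₀.
After rotation:
I₁ = I₀ cos²(96° − 0°) = I₀ cos²(84°) = 0.01093 I₀.
I₂ = I₁ cos²(77° − 96°) = 0.01093 I₀ · cos²(19°) = 0.009768 I₀.
Ratio = 0.009768 / 0.1481 = 0.06597.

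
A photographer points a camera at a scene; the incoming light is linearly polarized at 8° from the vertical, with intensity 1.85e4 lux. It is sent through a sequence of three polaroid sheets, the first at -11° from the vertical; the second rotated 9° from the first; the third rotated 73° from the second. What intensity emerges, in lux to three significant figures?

I ≈ 1380 lux

I₁ = 1.85e4 lux · cos²(19°) = 1.654e+04 lux.
I₂ = I₁ · cos²(9°) = 1.654e+04 · 0.9755 = 1.613e+04 lux.
I₃ = I₂ · cos²(73°) = 1.613e+04 · 0.08548 = 1379 lux.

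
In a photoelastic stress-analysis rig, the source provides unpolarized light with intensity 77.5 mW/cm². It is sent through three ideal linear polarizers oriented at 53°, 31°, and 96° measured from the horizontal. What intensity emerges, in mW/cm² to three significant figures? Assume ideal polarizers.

I ≈ 5.95 mW/cm²

Unpolarized light through the first polarizer → I₁ = 77.5 mW/cm²/2 = 38.75 mW/cm², polarized at 53°.
I₂ = I₁ · cos²(22°) = 38.75 · 0.8597 = 33.31 mW/cm².
I₃ = I₂ · cos²(65°) = 33.31 · 0.1786 = 5.95 mW/cm².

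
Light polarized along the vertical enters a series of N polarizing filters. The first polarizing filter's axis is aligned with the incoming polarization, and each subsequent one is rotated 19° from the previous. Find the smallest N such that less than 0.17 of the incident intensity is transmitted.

N = 17

First polarizer is aligned with the polarization: full transmission.
Each further stage multiplies by cos²(19°) = 0.894.
After N polarizers: T = 0.894^(N−1). Require T < 0.17 ⇒ N−1 > ln(0.17)/ln(0.894) = 15.81, so N−1 ≥ 16 and N = 17.
Check: N=17 gives T = 0.1665 < 0.17; N=16 gives T = 0.1863.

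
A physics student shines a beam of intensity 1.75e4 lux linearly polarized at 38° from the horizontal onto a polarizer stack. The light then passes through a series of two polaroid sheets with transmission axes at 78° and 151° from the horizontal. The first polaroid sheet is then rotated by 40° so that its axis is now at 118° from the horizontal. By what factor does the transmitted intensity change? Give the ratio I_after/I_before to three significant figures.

I_new/I_old ≈ 0.423

Before rotation:
I₁ = I₀ cos²(78° − 38°) = I₀ cos²(40°) = 0.5868 I₀.
I₂ = I₁ cos²(151° − 78°) = 0.5868 I₀ · cos²(73°) = 0.05016 I₀.
After rotation:
I₁ = I₀ cos²(118° − 38°) = I₀ cos²(80°) = 0.03015 I₀.
I₂ = I₁ cos²(151° − 118°) = 0.03015 I₀ · cos²(33°) = 0.02121 I₀.
Ratio = 0.02121 / 0.05016 = 0.4228.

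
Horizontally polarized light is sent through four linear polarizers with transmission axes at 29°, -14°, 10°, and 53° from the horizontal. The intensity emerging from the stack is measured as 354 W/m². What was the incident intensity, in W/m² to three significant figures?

I₀ ≈ 1940 W/m²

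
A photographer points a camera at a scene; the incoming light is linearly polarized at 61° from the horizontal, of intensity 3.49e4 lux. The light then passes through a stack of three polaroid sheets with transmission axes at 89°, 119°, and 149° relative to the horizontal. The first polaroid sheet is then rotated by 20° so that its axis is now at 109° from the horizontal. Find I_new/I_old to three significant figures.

Before rotation:
I₁ = I₀ cos²(89° − 61°) = I₀ cos²(28°) = 0.7796 I₀.
I₂ = I₁ cos²(119° − 89°) = 0.7796 I₀ · cos²(30°) = 0.5847 I₀.
I₃ = I₂ cos²(149° − 119°) = 0.5847 I₀ · cos²(30°) = 0.4385 I₀.
After rotation:
I₁ = I₀ cos²(109° − 61°) = I₀ cos²(48°) = 0.4477 I₀.
I₂ = I₁ cos²(119° − 109°) = 0.4477 I₀ · cos²(10°) = 0.4342 I₀.
I₃ = I₂ cos²(149° − 119°) = 0.4342 I₀ · cos²(30°) = 0.3257 I₀.
Ratio = 0.3257 / 0.4385 = 0.7427.

I_new/I_old ≈ 0.743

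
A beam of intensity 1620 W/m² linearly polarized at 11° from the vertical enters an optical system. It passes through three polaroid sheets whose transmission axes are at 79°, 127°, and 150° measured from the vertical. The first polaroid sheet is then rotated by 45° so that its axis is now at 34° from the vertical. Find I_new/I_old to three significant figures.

I_new/I_old ≈ 0.0369

Before rotation:
I₁ = I₀ cos²(79° − 11°) = I₀ cos²(68°) = 0.1403 I₀.
I₂ = I₁ cos²(127° − 79°) = 0.1403 I₀ · cos²(48°) = 0.06283 I₀.
I₃ = I₂ cos²(150° − 127°) = 0.06283 I₀ · cos²(23°) = 0.05324 I₀.
After rotation:
I₁ = I₀ cos²(34° − 11°) = I₀ cos²(23°) = 0.8473 I₀.
Angle between axes 1 and 2: 87°. I₂ = 0.8473 I₀ · cos²(87°) = 0.002321 I₀.
I₃ = I₂ cos²(150° − 127°) = 0.002321 I₀ · cos²(23°) = 0.001967 I₀.
Ratio = 0.001967 / 0.05324 = 0.03694.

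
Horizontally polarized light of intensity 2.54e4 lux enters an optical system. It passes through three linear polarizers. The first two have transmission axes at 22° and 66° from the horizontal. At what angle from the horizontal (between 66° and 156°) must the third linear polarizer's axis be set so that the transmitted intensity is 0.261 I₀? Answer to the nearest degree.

θ ≈ 106°

By Malus's law, I₁ = I₀ cos²(22° − 0°) = I₀ cos²(22°) = 0.8597 I₀.
I₂ = I₁ cos²(66° − 22°) = 0.8597 I₀ · cos²(44°) = 0.4448 I₀.
Need I₃/I₀ = 0.261, so cos²(θ − 66°) = 0.261 / 0.4448 = 0.5867.
θ − 66° = arccos(√0.5867) = 40.0°, giving θ ≈ 66 + 40.0 = 106.0°.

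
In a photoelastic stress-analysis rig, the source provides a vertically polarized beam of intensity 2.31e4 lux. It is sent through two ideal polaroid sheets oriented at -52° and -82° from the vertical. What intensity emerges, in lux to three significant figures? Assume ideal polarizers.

By Malus's law, I₁ = 2.31e4 lux · cos²(52°) = 8756 lux.
I₂ = I₁ · cos²(30°) = 8756 · 0.75 = 6567 lux.

I ≈ 6570 lux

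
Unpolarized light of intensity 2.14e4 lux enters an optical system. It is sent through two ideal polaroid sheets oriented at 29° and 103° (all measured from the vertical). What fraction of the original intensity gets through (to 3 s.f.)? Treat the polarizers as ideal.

I/I₀ ≈ 0.0380

Unpolarized light through the first polarizer → I₁ = 2.14e4 lux/2 = 1.07e+04 lux, polarized at 29°.
I₂ = I₁ · cos²(74°) = 1.07e+04 · 0.07598 = 812.9 lux.
Transmitted fraction = 0.03799.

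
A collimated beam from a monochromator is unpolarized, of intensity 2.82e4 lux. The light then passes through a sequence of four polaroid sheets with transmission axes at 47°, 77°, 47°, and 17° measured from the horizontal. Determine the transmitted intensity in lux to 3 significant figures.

Unpolarized light through the first polarizer → I₁ = 2.82e4 lux/2 = 1.41e+04 lux, polarized at 47°.
I₂ = I₁ · cos²(30°) = 1.41e+04 · 0.75 = 1.058e+04 lux.
I₃ = I₂ · cos²(30°) = 1.058e+04 · 0.75 = 7931 lux.
I₄ = I₃ · cos²(30°) = 7931 · 0.75 = 5948 lux.

I ≈ 5950 lux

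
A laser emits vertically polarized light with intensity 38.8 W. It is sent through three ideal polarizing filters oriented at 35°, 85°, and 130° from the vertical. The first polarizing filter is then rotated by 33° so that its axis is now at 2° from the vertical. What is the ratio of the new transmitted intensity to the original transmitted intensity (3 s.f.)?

I_new/I_old ≈ 0.0535

Before rotation:
By Malus's law, I₁ = I₀ cos²(35° − 0°) = I₀ cos²(35°) = 0.671 I₀.
I₂ = I₁ cos²(85° − 35°) = 0.671 I₀ · cos²(50°) = 0.2772 I₀.
I₃ = I₂ cos²(130° − 85°) = 0.2772 I₀ · cos²(45°) = 0.1386 I₀.
After rotation:
I₁ = I₀ cos²(2° − 0°) = I₀ cos²(2°) = 0.9988 I₀.
I₂ = I₁ cos²(85° − 2°) = 0.9988 I₀ · cos²(83°) = 0.01483 I₀.
I₃ = I₂ cos²(130° − 85°) = 0.01483 I₀ · cos²(45°) = 0.007417 I₀.
Ratio = 0.007417 / 0.1386 = 0.05351.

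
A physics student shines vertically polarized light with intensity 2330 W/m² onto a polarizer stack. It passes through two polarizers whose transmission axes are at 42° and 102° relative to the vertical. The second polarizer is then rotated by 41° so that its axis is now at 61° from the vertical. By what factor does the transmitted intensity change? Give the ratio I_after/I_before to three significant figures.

I_new/I_old ≈ 3.58

Before rotation:
By Malus's law, I₁ = I₀ cos²(42° − 0°) = I₀ cos²(42°) = 0.5523 I₀.
I₂ = I₁ cos²(102° − 42°) = 0.5523 I₀ · cos²(60°) = 0.1381 I₀.
After rotation:
I₁ = I₀ cos²(42° − 0°) = I₀ cos²(42°) = 0.5523 I₀.
I₂ = I₁ cos²(61° − 42°) = 0.5523 I₀ · cos²(19°) = 0.4937 I₀.
Ratio = 0.4937 / 0.1381 = 3.576.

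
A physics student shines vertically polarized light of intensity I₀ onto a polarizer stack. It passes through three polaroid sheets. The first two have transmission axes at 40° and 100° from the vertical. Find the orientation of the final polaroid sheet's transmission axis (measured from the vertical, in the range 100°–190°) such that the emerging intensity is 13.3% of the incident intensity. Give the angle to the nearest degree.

θ ≈ 118°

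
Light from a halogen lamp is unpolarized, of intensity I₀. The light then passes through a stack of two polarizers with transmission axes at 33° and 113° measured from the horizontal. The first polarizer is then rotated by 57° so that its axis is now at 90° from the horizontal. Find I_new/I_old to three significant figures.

I_new/I_old ≈ 28.1

Before rotation:
Unpolarized light through the first polarizer → I₁ = ½ I₀, now polarized at 33°.
I₂ = I₁ cos²(113° − 33°) = 0.5 I₀ · cos²(80°) = 0.01508 I₀.
After rotation:
Unpolarized light through the first polarizer → I₁ = ½ I₀, now polarized at 90°.
I₂ = I₁ cos²(113° − 90°) = 0.5 I₀ · cos²(23°) = 0.4237 I₀.
Ratio = 0.4237 / 0.01508 = 28.1.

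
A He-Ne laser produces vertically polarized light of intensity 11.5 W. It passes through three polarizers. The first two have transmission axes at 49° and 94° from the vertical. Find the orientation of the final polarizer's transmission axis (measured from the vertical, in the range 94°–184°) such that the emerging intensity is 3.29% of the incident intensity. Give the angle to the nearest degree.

θ ≈ 161°

I₁ = I₀ cos²(49° − 0°) = I₀ cos²(49°) = 0.4304 I₀.
I₂ = I₁ cos²(94° − 49°) = 0.4304 I₀ · cos²(45°) = 0.2152 I₀.
Need I₃/I₀ = 0.0329, so cos²(θ − 94°) = 0.0329 / 0.2152 = 0.1529.
θ − 94° = arccos(√0.1529) = 67.0°, giving θ ≈ 94 + 67.0 = 161.0°.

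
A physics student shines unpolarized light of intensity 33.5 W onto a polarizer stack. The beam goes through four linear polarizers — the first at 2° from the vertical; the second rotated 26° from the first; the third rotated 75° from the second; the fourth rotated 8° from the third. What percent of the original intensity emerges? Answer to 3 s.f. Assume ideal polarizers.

≈ 2.65%

Unpolarized light through the first polarizer → I₁ = 33.5 W/2 = 16.75 W, polarized at 2°.
I₂ = I₁ · cos²(26°) = 16.75 · 0.8078 = 13.53 W.
I₃ = I₂ · cos²(75°) = 13.53 · 0.06699 = 0.9064 W.
I₄ = I₃ · cos²(8°) = 0.9064 · 0.9806 = 0.8889 W.
That is 2.653% of the incident intensity.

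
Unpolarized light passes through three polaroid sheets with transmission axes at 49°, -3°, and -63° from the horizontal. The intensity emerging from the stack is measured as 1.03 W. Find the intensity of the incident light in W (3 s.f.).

I₀ ≈ 21.7 W

Unpolarized light through the first polarizer → I₁ = ½ I₀, now polarized at 49°.
I₂ = I₁ cos²(-3° − 49°) = 0.5 I₀ · cos²(52°) = 0.1895 I₀.
I₃ = I₂ cos²(-63° + 3°) = 0.1895 I₀ · cos²(60°) = 0.04738 I₀.
So 1.03 W = 0.04738 I₀, giving I₀ = 1.03/0.04738 = 21.74 W.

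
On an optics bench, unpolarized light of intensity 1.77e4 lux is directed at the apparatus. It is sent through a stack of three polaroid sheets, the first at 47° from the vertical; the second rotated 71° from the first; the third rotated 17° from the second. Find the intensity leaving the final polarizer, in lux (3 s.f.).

I ≈ 858 lux

Unpolarized light through the first polarizer → I₁ = 1.77e4 lux/2 = 8850 lux, polarized at 47°.
I₂ = I₁ · cos²(71°) = 8850 · 0.106 = 938.1 lux.
I₃ = I₂ · cos²(17°) = 938.1 · 0.9145 = 857.9 lux.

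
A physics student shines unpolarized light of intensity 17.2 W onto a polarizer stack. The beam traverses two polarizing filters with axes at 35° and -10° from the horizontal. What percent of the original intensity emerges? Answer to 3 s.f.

≈ 25.0%

Unpolarized light through the first polarizer → I₁ = 17.2 W/2 = 8.6 W, polarized at 35°.
I₂ = I₁ · cos²(45°) = 8.6 · 0.5 = 4.3 W.
That is 25% of the incident intensity.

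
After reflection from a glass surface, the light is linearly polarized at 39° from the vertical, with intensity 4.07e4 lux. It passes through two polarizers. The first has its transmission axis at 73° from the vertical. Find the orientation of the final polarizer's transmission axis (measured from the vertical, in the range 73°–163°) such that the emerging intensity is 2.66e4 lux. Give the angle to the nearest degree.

I₁ = I₀ cos²(73° − 39°) = I₀ cos²(34°) = 0.6873 I₀.
Target fraction: 2.66e4 / 4.07e4 lux = 0.6536 of I₀.
Need I₂/I₀ = 0.6536, so cos²(θ − 73°) = 0.6536 / 0.6873 = 0.9509.
θ − 73° = arccos(√0.9509) = 12.8°, giving θ ≈ 73 + 12.8 = 85.8°.

θ ≈ 86°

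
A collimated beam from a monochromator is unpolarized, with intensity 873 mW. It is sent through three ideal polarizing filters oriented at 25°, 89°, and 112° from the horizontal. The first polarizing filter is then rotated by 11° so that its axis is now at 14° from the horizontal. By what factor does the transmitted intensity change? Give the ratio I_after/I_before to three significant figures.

I_new/I_old ≈ 0.349

Before rotation:
Unpolarized light through the first polarizer → I₁ = ½ I₀, now polarized at 25°.
I₂ = I₁ cos²(89° − 25°) = 0.5 I₀ · cos²(64°) = 0.09608 I₀.
I₃ = I₂ cos²(112° − 89°) = 0.09608 I₀ · cos²(23°) = 0.08142 I₀.
After rotation:
Unpolarized light through the first polarizer → I₁ = ½ I₀, now polarized at 14°.
I₂ = I₁ cos²(89° − 14°) = 0.5 I₀ · cos²(75°) = 0.03349 I₀.
I₃ = I₂ cos²(112° − 89°) = 0.03349 I₀ · cos²(23°) = 0.02838 I₀.
Ratio = 0.02838 / 0.08142 = 0.3486.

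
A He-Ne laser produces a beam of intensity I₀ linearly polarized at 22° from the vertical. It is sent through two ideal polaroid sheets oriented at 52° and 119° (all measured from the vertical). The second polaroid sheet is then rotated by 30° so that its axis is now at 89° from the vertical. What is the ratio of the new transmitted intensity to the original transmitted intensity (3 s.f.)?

Before rotation:
By Malus's law, I₁ = I₀ cos²(52° − 22°) = I₀ cos²(30°) = 0.75 I₀.
I₂ = I₁ cos²(119° − 52°) = 0.75 I₀ · cos²(67°) = 0.1145 I₀.
After rotation:
I₁ = I₀ cos²(52° − 22°) = I₀ cos²(30°) = 0.75 I₀.
I₂ = I₁ cos²(89° − 52°) = 0.75 I₀ · cos²(37°) = 0.4784 I₀.
Ratio = 0.4784 / 0.1145 = 4.178.

I_new/I_old ≈ 4.18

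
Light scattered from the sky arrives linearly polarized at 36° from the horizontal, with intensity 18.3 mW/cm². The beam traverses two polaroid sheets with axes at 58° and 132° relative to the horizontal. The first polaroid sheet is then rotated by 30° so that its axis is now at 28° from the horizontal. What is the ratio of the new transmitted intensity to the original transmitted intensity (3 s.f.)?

I_new/I_old ≈ 0.879

Before rotation:
By Malus's law, I₁ = I₀ cos²(58° − 36°) = I₀ cos²(22°) = 0.8597 I₀.
I₂ = I₁ cos²(132° − 58°) = 0.8597 I₀ · cos²(74°) = 0.06531 I₀.
After rotation:
I₁ = I₀ cos²(28° − 36°) = I₀ cos²(8°) = 0.9806 I₀.
Angle between axes 1 and 2: 76°. I₂ = 0.9806 I₀ · cos²(76°) = 0.05739 I₀.
Ratio = 0.05739 / 0.06531 = 0.8787.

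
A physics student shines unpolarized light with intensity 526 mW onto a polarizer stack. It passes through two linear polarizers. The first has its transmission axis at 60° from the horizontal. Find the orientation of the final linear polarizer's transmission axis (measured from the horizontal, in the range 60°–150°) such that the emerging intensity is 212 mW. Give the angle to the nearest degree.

Unpolarized light through the first polarizer → I₁ = ½ I₀, now polarized at 60°.
Target fraction: 212 / 526 mW = 0.403 of I₀.
Need I₂/I₀ = 0.403, so cos²(θ − 60°) = 0.403 / 0.5 = 0.8061.
θ − 60° = arccos(√0.8061) = 26.1°, giving θ ≈ 60 + 26.1 = 86.1°.

θ ≈ 86°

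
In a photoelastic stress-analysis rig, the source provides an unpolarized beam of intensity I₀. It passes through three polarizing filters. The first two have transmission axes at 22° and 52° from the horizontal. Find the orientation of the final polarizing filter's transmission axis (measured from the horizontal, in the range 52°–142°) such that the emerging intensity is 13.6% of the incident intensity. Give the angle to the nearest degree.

θ ≈ 105°

Unpolarized light through the first polarizer → I₁ = ½ I₀, now polarized at 22°.
I₂ = I₁ cos²(52° − 22°) = 0.5 I₀ · cos²(30°) = 0.375 I₀.
Need I₃/I₀ = 0.136, so cos²(θ − 52°) = 0.136 / 0.375 = 0.3627.
θ − 52° = arccos(√0.3627) = 53.0°, giving θ ≈ 52 + 53.0 = 105.0°.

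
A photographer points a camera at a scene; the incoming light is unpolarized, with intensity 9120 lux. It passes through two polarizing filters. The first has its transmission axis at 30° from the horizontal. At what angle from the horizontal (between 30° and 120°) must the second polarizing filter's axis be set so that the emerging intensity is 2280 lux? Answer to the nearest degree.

Unpolarized light through the first polarizer → I₁ = ½ I₀, now polarized at 30°.
Target fraction: 2280 / 9120 lux = 0.25 of I₀.
Need I₂/I₀ = 0.25, so cos²(θ − 30°) = 0.25 / 0.5 = 0.5.
θ − 30° = arccos(√0.5) = 45.0°, giving θ ≈ 30 + 45.0 = 75.0°.

θ ≈ 75°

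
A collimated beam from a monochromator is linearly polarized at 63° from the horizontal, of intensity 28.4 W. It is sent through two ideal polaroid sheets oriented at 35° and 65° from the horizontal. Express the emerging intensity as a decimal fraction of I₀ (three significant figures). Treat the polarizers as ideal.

I/I₀ ≈ 0.585

I₁ = 28.4 W · cos²(28°) = 22.14 W.
I₂ = I₁ · cos²(30°) = 22.14 · 0.75 = 16.61 W.
Transmitted fraction = 0.5847.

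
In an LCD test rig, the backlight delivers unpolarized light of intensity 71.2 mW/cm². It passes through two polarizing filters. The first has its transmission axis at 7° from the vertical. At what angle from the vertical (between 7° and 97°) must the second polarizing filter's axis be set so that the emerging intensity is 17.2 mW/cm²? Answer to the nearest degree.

θ ≈ 53°

Unpolarized light through the first polarizer → I₁ = ½ I₀, now polarized at 7°.
Target fraction: 17.2 / 71.2 mW/cm² = 0.2416 of I₀.
Need I₂/I₀ = 0.2416, so cos²(θ − 7°) = 0.2416 / 0.5 = 0.4831.
θ − 7° = arccos(√0.4831) = 46.0°, giving θ ≈ 7 + 46.0 = 53.0°.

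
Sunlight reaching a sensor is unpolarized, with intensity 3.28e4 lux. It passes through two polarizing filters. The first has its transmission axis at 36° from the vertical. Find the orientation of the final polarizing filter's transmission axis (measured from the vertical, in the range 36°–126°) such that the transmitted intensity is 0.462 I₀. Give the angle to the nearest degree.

Unpolarized light through the first polarizer → I₁ = ½ I₀, now polarized at 36°.
Need I₂/I₀ = 0.462, so cos²(θ − 36°) = 0.462 / 0.5 = 0.924.
θ − 36° = arccos(√0.924) = 16.0°, giving θ ≈ 36 + 16.0 = 52.0°.

θ ≈ 52°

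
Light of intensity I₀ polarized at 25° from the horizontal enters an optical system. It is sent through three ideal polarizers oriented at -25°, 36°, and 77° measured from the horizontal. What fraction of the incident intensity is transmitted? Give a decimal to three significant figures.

≈ 0.0553 I₀

I₁ = I₀ cos²(-25° − 25°) = I₀ cos²(50°) = 0.4132 I₀.
I₂ = I₁ cos²(36° + 25°) = 0.4132 I₀ · cos²(61°) = 0.09711 I₀.
I₃ = I₂ cos²(77° − 36°) = 0.09711 I₀ · cos²(41°) = 0.05531 I₀.
Transmitted fraction = 0.05531.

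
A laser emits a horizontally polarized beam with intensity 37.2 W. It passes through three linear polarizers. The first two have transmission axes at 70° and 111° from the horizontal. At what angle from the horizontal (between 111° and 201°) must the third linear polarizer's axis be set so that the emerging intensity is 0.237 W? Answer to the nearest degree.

By Malus's law, I₁ = I₀ cos²(70° − 0°) = I₀ cos²(70°) = 0.117 I₀.
I₂ = I₁ cos²(111° − 70°) = 0.117 I₀ · cos²(41°) = 0.06663 I₀.
Target fraction: 0.237 / 37.2 W = 0.006371 of I₀.
Need I₃/I₀ = 0.006371, so cos²(θ − 111°) = 0.006371 / 0.06663 = 0.09562.
θ − 111° = arccos(√0.09562) = 72.0°, giving θ ≈ 111 + 72.0 = 183.0°.

θ ≈ 183°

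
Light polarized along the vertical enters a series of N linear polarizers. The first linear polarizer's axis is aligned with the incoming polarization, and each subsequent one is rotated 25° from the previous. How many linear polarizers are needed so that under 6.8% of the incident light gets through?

N = 15

First polarizer is aligned with the polarization: full transmission.
Each further stage multiplies by cos²(25°) = 0.8214.
After N polarizers: T = 0.8214^(N−1). Require T < 0.068 ⇒ N−1 > ln(0.068)/ln(0.8214) = 13.66, so N−1 ≥ 14 and N = 15.
Check: N=15 gives T = 0.06364 < 0.068; N=14 gives T = 0.07748.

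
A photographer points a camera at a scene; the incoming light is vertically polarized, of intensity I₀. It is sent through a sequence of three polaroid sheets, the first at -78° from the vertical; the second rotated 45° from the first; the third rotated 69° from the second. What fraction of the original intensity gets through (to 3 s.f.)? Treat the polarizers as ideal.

I₁ = I₀ cos²(-78° − 0°) = I₀ cos²(78°) = 0.04323 I₀.
I₂ = I₁ cos²(45°) = 0.04323 · 0.5 I₀ = 0.02161 I₀.
I₃ = I₂ cos²(69°) = 0.02161 · 0.1284 I₀ = 0.002776 I₀.
Transmitted fraction = 0.002776.

≈ 0.00278 I₀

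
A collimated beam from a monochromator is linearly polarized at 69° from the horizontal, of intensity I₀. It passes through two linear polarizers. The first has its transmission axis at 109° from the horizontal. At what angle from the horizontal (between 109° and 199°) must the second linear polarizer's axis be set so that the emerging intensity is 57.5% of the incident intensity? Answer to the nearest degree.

By Malus's law, I₁ = I₀ cos²(109° − 69°) = I₀ cos²(40°) = 0.5868 I₀.
Need I₂/I₀ = 0.575, so cos²(θ − 109°) = 0.575 / 0.5868 = 0.9799.
θ − 109° = arccos(√0.9799) = 8.2°, giving θ ≈ 109 + 8.2 = 117.2°.

θ ≈ 117°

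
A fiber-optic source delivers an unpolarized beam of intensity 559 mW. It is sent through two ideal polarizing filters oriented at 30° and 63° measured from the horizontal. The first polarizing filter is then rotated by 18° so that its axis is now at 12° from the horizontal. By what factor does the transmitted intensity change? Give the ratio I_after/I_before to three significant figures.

Before rotation:
Unpolarized light through the first polarizer → I₁ = ½ I₀, now polarized at 30°.
I₂ = I₁ cos²(63° − 30°) = 0.5 I₀ · cos²(33°) = 0.3517 I₀.
After rotation:
Unpolarized light through the first polarizer → I₁ = ½ I₀, now polarized at 12°.
I₂ = I₁ cos²(63° − 12°) = 0.5 I₀ · cos²(51°) = 0.198 I₀.
Ratio = 0.198 / 0.3517 = 0.5631.

I_new/I_old ≈ 0.563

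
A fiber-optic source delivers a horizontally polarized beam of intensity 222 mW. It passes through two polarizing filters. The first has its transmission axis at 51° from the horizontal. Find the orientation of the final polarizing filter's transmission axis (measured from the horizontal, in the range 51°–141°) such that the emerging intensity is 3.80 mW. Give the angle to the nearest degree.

By Malus's law, I₁ = I₀ cos²(51° − 0°) = I₀ cos²(51°) = 0.396 I₀.
Target fraction: 3.80 / 222 mW = 0.01712 of I₀.
Need I₂/I₀ = 0.01712, so cos²(θ − 51°) = 0.01712 / 0.396 = 0.04322.
θ − 51° = arccos(√0.04322) = 78.0°, giving θ ≈ 51 + 78.0 = 129.0°.

θ ≈ 129°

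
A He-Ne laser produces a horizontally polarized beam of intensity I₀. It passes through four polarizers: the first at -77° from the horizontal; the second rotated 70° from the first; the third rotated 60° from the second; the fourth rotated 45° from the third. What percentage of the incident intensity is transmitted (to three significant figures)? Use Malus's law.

≈ 0.0740%

By Malus's law, I₁ = I₀ cos²(-77° − 0°) = I₀ cos²(77°) = 0.0506 I₀.
I₂ = I₁ cos²(70°) = 0.0506 · 0.117 I₀ = 0.005919 I₀.
I₃ = I₂ cos²(60°) = 0.005919 · 0.25 I₀ = 0.00148 I₀.
I₄ = I₃ cos²(45°) = 0.00148 · 0.5 I₀ = 0.0007399 I₀.
That is 0.07399% of the incident intensity.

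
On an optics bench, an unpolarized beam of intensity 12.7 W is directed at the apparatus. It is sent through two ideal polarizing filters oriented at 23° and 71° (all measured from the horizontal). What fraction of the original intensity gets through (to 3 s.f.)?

Unpolarized light through the first polarizer → I₁ = 12.7 W/2 = 6.35 W, polarized at 23°.
I₂ = I₁ · cos²(48°) = 6.35 · 0.4477 = 2.843 W.
Transmitted fraction = 0.2239.

I/I₀ ≈ 0.224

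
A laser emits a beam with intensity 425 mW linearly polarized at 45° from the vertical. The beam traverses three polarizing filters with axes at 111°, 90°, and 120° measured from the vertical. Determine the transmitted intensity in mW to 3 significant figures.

I ≈ 46.0 mW

I₁ = 425 mW · cos²(66°) = 70.31 mW.
I₂ = I₁ · cos²(21°) = 70.31 · 0.8716 = 61.28 mW.
I₃ = I₂ · cos²(30°) = 61.28 · 0.75 = 45.96 mW.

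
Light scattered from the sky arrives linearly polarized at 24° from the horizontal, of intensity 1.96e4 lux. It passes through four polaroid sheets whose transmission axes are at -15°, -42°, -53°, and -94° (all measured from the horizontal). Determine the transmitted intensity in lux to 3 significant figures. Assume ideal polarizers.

I₁ = 1.96e4 lux · cos²(39°) = 1.184e+04 lux.
I₂ = I₁ · cos²(27°) = 1.184e+04 · 0.7939 = 9398 lux.
I₃ = I₂ · cos²(11°) = 9398 · 0.9636 = 9056 lux.
I₄ = I₃ · cos²(41°) = 9056 · 0.5696 = 5158 lux.

I ≈ 5160 lux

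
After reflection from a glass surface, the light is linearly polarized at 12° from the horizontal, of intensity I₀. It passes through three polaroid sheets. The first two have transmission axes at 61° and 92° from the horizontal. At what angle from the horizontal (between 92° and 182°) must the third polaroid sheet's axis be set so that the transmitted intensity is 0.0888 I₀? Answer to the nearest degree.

I₁ = I₀ cos²(61° − 12°) = I₀ cos²(49°) = 0.4304 I₀.
I₂ = I₁ cos²(92° − 61°) = 0.4304 I₀ · cos²(31°) = 0.3162 I₀.
Need I₃/I₀ = 0.0888, so cos²(θ − 92°) = 0.0888 / 0.3162 = 0.2808.
θ − 92° = arccos(√0.2808) = 58.0°, giving θ ≈ 92 + 58.0 = 150.0°.

θ ≈ 150°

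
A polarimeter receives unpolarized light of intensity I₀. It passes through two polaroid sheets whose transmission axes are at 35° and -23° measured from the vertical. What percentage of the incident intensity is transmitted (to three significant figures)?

≈ 14.0%

Unpolarized light through the first polarizer → I₁ = ½ I₀, now polarized at 35°.
I₂ = I₁ cos²(-23° − 35°) = 0.5 I₀ · cos²(58°) = 0.1404 I₀.
That is 14.04% of the incident intensity.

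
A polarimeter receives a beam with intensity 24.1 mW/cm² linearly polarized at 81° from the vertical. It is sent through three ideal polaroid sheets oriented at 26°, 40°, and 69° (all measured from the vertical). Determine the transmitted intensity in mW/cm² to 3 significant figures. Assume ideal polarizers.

I ≈ 5.71 mW/cm²

By Malus's law, I₁ = 24.1 mW/cm² · cos²(55°) = 7.929 mW/cm².
I₂ = I₁ · cos²(14°) = 7.929 · 0.9415 = 7.465 mW/cm².
I₃ = I₂ · cos²(29°) = 7.465 · 0.765 = 5.71 mW/cm².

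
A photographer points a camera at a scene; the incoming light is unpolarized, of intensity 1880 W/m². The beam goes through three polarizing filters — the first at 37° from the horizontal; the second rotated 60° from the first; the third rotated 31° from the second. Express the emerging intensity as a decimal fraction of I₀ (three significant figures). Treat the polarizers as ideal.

I/I₀ ≈ 0.0918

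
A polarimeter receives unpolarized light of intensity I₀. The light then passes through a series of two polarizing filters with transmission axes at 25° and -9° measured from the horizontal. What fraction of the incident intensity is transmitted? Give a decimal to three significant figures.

Unpolarized light through the first polarizer → I₁ = ½ I₀, now polarized at 25°.
I₂ = I₁ cos²(-9° − 25°) = 0.5 I₀ · cos²(34°) = 0.3437 I₀.
Transmitted fraction = 0.3437.

≈ 0.344 I₀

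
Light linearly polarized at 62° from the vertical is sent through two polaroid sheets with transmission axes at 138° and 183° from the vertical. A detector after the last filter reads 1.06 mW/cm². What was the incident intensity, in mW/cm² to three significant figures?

I₁ = I₀ cos²(138° − 62°) = I₀ cos²(76°) = 0.05853 I₀.
I₂ = I₁ cos²(183° − 138°) = 0.05853 I₀ · cos²(45°) = 0.02926 I₀.
So 1.06 mW/cm² = 0.02926 I₀, giving I₀ = 1.06/0.02926 = 36.22 mW/cm².

I₀ ≈ 36.2 mW/cm²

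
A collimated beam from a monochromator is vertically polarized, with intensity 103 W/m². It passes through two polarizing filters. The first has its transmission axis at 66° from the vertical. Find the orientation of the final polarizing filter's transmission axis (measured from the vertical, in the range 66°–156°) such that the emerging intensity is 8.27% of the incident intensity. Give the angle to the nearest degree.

I₁ = I₀ cos²(66° − 0°) = I₀ cos²(66°) = 0.1654 I₀.
Need I₂/I₀ = 0.0827, so cos²(θ − 66°) = 0.0827 / 0.1654 = 0.4999.
θ − 66° = arccos(√0.4999) = 45.0°, giving θ ≈ 66 + 45.0 = 111.0°.

θ ≈ 111°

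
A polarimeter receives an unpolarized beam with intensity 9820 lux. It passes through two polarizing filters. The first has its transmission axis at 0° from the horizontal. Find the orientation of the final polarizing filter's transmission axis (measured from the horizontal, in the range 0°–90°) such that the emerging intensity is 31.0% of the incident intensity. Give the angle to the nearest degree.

Unpolarized light through the first polarizer → I₁ = ½ I₀, now polarized at 0°.
Need I₂/I₀ = 0.31, so cos²(θ − 0°) = 0.31 / 0.5 = 0.62.
θ − 0° = arccos(√0.62) = 38.1°, giving θ ≈ 0 + 38.1 = 38.1°.

θ ≈ 38°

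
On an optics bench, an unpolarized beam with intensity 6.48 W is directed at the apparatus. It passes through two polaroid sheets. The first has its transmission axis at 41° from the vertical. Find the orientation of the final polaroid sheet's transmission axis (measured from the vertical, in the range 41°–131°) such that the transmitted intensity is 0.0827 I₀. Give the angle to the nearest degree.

Unpolarized light through the first polarizer → I₁ = ½ I₀, now polarized at 41°.
Need I₂/I₀ = 0.0827, so cos²(θ − 41°) = 0.0827 / 0.5 = 0.1654.
θ − 41° = arccos(√0.1654) = 66.0°, giving θ ≈ 41 + 66.0 = 107.0°.

θ ≈ 107°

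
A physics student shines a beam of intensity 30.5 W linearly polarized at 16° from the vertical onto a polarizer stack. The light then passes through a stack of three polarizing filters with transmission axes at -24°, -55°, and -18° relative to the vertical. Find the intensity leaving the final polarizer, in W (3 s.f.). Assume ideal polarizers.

I ≈ 8.39 W

By Malus's law, I₁ = 30.5 W · cos²(40°) = 17.9 W.
I₂ = I₁ · cos²(31°) = 17.9 · 0.7347 = 13.15 W.
I₃ = I₂ · cos²(37°) = 13.15 · 0.6378 = 8.388 W.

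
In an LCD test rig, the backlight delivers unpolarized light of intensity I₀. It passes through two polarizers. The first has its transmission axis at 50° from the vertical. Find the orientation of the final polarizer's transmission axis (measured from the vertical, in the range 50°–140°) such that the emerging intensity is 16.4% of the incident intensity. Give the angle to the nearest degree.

θ ≈ 105°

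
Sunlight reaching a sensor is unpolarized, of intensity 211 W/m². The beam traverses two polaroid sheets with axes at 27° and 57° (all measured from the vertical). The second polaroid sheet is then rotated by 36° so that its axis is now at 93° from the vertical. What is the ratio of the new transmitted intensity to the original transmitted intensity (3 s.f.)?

Before rotation:
Unpolarized light through the first polarizer → I₁ = ½ I₀, now polarized at 27°.
I₂ = I₁ cos²(57° − 27°) = 0.5 I₀ · cos²(30°) = 0.375 I₀.
After rotation:
Unpolarized light through the first polarizer → I₁ = ½ I₀, now polarized at 27°.
I₂ = I₁ cos²(93° − 27°) = 0.5 I₀ · cos²(66°) = 0.08272 I₀.
Ratio = 0.08272 / 0.375 = 0.2206.

I_new/I_old ≈ 0.221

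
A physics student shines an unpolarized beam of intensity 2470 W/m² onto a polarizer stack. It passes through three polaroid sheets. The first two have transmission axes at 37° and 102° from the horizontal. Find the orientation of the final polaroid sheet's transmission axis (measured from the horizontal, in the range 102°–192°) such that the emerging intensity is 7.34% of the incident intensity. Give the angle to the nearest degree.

θ ≈ 127°

Unpolarized light through the first polarizer → I₁ = ½ I₀, now polarized at 37°.
I₂ = I₁ cos²(102° − 37°) = 0.5 I₀ · cos²(65°) = 0.0893 I₀.
Need I₃/I₀ = 0.0734, so cos²(θ − 102°) = 0.0734 / 0.0893 = 0.8219.
θ − 102° = arccos(√0.8219) = 25.0°, giving θ ≈ 102 + 25.0 = 127.0°.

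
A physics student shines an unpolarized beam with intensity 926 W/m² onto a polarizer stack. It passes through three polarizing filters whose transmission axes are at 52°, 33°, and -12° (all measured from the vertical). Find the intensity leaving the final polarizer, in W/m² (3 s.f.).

I ≈ 207 W/m²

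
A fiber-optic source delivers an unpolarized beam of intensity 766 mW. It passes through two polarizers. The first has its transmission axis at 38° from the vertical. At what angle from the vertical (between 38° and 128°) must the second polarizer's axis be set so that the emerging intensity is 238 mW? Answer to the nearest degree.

θ ≈ 76°

Unpolarized light through the first polarizer → I₁ = ½ I₀, now polarized at 38°.
Target fraction: 238 / 766 mW = 0.3107 of I₀.
Need I₂/I₀ = 0.3107, so cos²(θ − 38°) = 0.3107 / 0.5 = 0.6214.
θ − 38° = arccos(√0.6214) = 38.0°, giving θ ≈ 38 + 38.0 = 76.0°.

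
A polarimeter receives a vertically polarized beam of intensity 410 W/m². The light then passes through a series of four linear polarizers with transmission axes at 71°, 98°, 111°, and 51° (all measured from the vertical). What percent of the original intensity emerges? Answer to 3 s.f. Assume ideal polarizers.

≈ 2.00%

I₁ = 410 W/m² · cos²(71°) = 43.46 W/m².
I₂ = I₁ · cos²(27°) = 43.46 · 0.7939 = 34.5 W/m².
I₃ = I₂ · cos²(13°) = 34.5 · 0.9494 = 32.75 W/m².
I₄ = I₃ · cos²(60°) = 32.75 · 0.25 = 8.189 W/m².
That is 1.997% of the incident intensity.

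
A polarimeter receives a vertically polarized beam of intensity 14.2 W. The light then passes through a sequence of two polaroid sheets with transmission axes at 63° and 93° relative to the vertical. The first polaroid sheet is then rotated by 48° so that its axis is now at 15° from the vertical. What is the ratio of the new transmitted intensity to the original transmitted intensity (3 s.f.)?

I_new/I_old ≈ 0.261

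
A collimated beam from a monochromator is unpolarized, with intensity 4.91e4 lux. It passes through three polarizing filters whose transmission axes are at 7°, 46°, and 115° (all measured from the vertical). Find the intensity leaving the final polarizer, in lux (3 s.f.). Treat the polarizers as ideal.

Unpolarized light through the first polarizer → I₁ = 4.91e4 lux/2 = 2.455e+04 lux, polarized at 7°.
I₂ = I₁ · cos²(39°) = 2.455e+04 · 0.604 = 1.483e+04 lux.
I₃ = I₂ · cos²(69°) = 1.483e+04 · 0.1284 = 1904 lux.

I ≈ 1900 lux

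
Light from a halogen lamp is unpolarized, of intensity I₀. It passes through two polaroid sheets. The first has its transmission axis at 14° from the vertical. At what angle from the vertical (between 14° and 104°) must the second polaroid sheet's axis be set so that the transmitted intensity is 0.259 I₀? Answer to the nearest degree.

θ ≈ 58°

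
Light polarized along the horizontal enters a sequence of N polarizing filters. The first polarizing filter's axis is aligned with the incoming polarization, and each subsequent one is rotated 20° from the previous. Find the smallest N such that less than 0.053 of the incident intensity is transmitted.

N = 25

First polarizer is aligned with the polarization: full transmission.
Each further stage multiplies by cos²(20°) = 0.883.
After N polarizers: T = 0.883^(N−1). Require T < 0.053 ⇒ N−1 > ln(0.053)/ln(0.883) = 23.61, so N−1 ≥ 24 and N = 25.
Check: N=25 gives T = 0.0505 < 0.053; N=24 gives T = 0.05719.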